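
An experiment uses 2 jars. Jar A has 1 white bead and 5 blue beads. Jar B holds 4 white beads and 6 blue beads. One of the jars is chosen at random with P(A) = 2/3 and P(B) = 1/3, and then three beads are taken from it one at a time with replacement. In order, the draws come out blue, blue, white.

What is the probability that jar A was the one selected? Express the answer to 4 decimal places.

0.6165

The likelihood of the observed sequence under each hypothesis: P(data | jar A) = (5/6)(5/6)(1/6) = 0.11574; P(data | jar B) = (6/10)(6/10)(4/10) = 0.144.
Multiplying each by its prior: 2/3 · 0.11574 = 0.07716, 1/3 · 0.144 = 0.048; with total 0.12516.
So P(jar A | data) = (0.07716) / (0.12516) = 0.61649.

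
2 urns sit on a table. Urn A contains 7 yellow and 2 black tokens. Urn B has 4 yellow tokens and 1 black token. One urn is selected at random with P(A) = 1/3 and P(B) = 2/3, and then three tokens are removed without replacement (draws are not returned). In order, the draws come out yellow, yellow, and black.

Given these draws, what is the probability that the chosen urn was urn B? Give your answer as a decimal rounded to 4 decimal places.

0.7059

For each hypothesis, P(data | H) works out to: P(data | urn A) = (7/9)(6/8)(2/7) = 1/6; P(data | urn B) = (4/5)(3/4)(1/3) = 1/5.
The prior-weighted likelihoods are 1/3 · 1/6 = 1/18, 2/3 · 1/5 = 2/15; with total 17/90.
So P(urn B | data) = (2/15) / (17/90) = 12/17.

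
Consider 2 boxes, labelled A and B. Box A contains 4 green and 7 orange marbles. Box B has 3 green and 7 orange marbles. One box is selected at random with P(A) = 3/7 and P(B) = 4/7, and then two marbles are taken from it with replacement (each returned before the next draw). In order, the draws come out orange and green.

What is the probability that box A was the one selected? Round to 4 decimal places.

0.4525

Under each hypothesis, the probability of the observed sequence is: P(data | box A) = (7/11)(4/11) = 0.2314; P(data | box B) = (7/10)(3/10) = 0.21.
The prior-weighted likelihoods are 3/7 · 0.2314 = 0.099174, 4/7 · 0.21 = 0.12; with total 0.21917.
Therefore the posterior P(box A | data) = (0.099174) / (0.21917) = 0.45249.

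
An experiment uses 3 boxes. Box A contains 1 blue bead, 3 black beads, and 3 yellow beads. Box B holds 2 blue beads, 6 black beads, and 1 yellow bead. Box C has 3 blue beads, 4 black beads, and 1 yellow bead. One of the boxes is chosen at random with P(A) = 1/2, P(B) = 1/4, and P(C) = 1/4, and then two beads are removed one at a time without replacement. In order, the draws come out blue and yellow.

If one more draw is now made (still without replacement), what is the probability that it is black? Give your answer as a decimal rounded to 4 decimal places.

0.6478

Under each hypothesis, the probability of the observed sequence is: P(data | box A) = (1/7)(3/6) = 0.071429; P(data | box B) = (2/9)(1/8) = 0.027778; P(data | box C) = (3/8)(1/7) = 0.053571.
Weighting by the prior gives 1/2 · 0.071429 = 0.035714, 1/4 · 0.027778 = 0.0069444, 1/4 · 0.053571 = 0.013393; with total 0.056052.
Normalising, the posterior is P(box A | data) = 0.63717, P(box B | data) = 0.12389, P(box C | data) = 0.23894.
So P(black next | data) = Σ P(black next | H) P(H | data) = (3/5)(0.63717) + (6/7)(0.12389) + (2/3)(0.23894) = 0.64779.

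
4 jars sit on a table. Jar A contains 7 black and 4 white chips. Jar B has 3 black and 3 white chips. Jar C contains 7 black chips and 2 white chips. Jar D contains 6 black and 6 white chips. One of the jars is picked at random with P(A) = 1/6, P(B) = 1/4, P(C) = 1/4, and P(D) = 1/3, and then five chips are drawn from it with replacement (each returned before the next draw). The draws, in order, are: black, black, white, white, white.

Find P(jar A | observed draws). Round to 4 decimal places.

The likelihood of the observed sequence under each hypothesis: P(data | jar A) = (7/11)(7/11)(4/11)(4/11)(4/11) = 0.019472; P(data | jar B) = (3/6)(3/6)(3/6)(3/6)(3/6) = 0.03125; P(data | jar C) = (7/9)(7/9)(2/9)(2/9)(2/9) = 0.0066386; P(data | jar D) = (6/12)(6/12)(6/12)(6/12)(6/12) = 0.03125.
The prior-weighted likelihoods are 1/6 · 0.019472 = 0.0032453, 1/4 · 0.03125 = 0.0078125, 1/4 · 0.0066386 = 0.0016596, 1/3 · 0.03125 = 0.010417; summing to 0.023134.
So P(jar A | data) = (0.0032453) / (0.023134) = 0.14028.

0.1403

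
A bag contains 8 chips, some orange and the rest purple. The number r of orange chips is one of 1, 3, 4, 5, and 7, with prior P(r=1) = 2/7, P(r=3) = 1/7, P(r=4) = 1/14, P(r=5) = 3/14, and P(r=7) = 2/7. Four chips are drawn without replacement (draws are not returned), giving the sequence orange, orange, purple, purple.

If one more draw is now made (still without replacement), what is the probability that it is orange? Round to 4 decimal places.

Under each hypothesis, the probability of the observed sequence is: P(data | r = 1) = (1/8)(0/7) = 0; P(data | r = 3) = (3/8)(2/7)(5/6)(4/5) = 1/14; P(data | r = 4) = (4/8)(3/7)(4/6)(3/5) = 3/35; P(data | r = 5) = (5/8)(4/7)(3/6)(2/5) = 1/14; P(data | r = 7) = (7/8)(6/7)(1/6)(0/5) = 0.
Multiplying each by its prior: 2/7 · 0 = 0, 1/7 · 1/14 = 1/98, 1/14 · 3/35 = 3/490, 3/14 · 1/14 = 3/196, 2/7 · 0 = 0; summing to 31/980.
Normalising, the posterior is P(r = 1 | data) = 0, P(r = 3 | data) = 10/31, P(r = 4 | data) = 6/31, P(r = 5 | data) = 15/31, P(r = 7 | data) = 0.
So P(orange next | data) = Σ P(orange next | H) P(H | data) = (1/4)(10/31) + (1/2)(6/31) + (3/4)(15/31) = 67/124.

0.5403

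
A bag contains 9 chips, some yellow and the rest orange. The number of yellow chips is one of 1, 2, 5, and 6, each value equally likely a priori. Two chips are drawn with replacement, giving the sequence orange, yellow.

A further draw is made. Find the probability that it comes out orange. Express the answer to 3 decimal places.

0.548

Under each hypothesis, the probability of the observed sequence is: P(data | r = 1) = (8/9)(1/9) = 8/81; P(data | r = 2) = (7/9)(2/9) = 14/81; P(data | r = 5) = (4/9)(5/9) = 20/81; P(data | r = 6) = (3/9)(6/9) = 2/9.
Weighting by the prior gives 1/4 · 8/81 = 2/81, 1/4 · 14/81 = 7/162, 1/4 · 20/81 = 5/81, 1/4 · 2/9 = 1/18; these sum to 5/27.
Dividing through by the total gives posterior P(r = 1 | data) = 2/15, P(r = 2 | data) = 7/30, P(r = 5 | data) = 1/3, P(r = 6 | data) = 3/10.
Averaging over the posterior, P(orange next | data) = (8/9)(2/15) + (7/9)(7/30) + (4/9)(1/3) + (1/3)(3/10) = 74/135.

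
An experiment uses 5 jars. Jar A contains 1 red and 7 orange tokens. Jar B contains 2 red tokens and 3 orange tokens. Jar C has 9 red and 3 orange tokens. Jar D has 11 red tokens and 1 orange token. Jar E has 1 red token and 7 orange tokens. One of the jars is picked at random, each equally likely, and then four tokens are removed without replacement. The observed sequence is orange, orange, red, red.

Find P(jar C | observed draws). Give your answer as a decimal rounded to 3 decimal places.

Compute the likelihood of the observed sequence for each case: P(data | jar A) = (7/8)(6/7)(1/6)(0/5) = 0; P(data | jar B) = (3/5)(2/4)(2/3)(1/2) = 1/10; P(data | jar C) = (3/12)(2/11)(9/10)(8/9) = 2/55; P(data | jar D) = (1/12)(0/11) = 0; P(data | jar E) = (7/8)(6/7)(1/6)(0/5) = 0.
Multiplying each by its prior: 1/5 · 0 = 0, 1/5 · 1/10 = 1/50, 1/5 · 2/55 = 2/275, 1/5 · 0 = 0, 1/5 · 0 = 0; these sum to 3/110.
Therefore the posterior P(jar C | data) = (2/275) / (3/110) = 4/15.

0.267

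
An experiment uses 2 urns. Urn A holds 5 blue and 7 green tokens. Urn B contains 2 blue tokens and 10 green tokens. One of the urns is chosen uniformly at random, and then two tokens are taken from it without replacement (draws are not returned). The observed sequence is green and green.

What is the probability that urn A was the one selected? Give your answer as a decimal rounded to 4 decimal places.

The likelihood of the observed sequence under each hypothesis: P(data | urn A) = (7/12)(6/11) = 7/22; P(data | urn B) = (10/12)(9/11) = 15/22.
Multiplying each by its prior: 1/2 · 7/22 = 7/44, 1/2 · 15/22 = 15/44; these sum to 1/2.
Hence P(urn A | data) = (7/44) / (1/2) = 7/22.

0.3182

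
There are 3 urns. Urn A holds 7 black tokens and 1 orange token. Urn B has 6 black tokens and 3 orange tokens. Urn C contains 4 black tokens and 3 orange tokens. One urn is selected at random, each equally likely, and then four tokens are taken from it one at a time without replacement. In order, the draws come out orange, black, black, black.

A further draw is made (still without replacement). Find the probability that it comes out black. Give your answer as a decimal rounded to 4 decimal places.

The likelihood of the observed sequence under each hypothesis: P(data | urn A) = (1/8)(7/7)(6/6)(5/5) = 0.125; P(data | urn B) = (3/9)(6/8)(5/7)(4/6) = 0.11905; P(data | urn C) = (3/7)(4/6)(3/5)(2/4) = 0.085714.
Multiplying each by its prior: 1/3 · 0.125 = 0.041667, 1/3 · 0.11905 = 0.039683, 1/3 · 0.085714 = 0.028571; these sum to 0.10992.
Dividing through by the total gives posterior P(urn A | data) = 0.37906, P(urn B | data) = 0.36101, P(urn C | data) = 0.25993.
Averaging over the posterior, P(black next | data) = (1)(0.37906) + (3/5)(0.36101) + (1/3)(0.25993) = 0.68231.

0.6823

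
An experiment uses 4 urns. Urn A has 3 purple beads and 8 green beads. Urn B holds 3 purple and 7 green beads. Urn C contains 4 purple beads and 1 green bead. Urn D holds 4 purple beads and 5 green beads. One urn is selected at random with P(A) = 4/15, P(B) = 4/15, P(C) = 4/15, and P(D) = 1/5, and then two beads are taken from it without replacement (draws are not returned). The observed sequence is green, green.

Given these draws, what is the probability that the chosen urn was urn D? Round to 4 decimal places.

0.1759

Under each hypothesis, the probability of the observed sequence is: P(data | urn A) = (8/11)(7/10) = 0.50909; P(data | urn B) = (7/10)(6/9) = 0.46667; P(data | urn C) = (1/5)(0/4) = 0; P(data | urn D) = (5/9)(4/8) = 0.27778.
Multiplying each by its prior: 4/15 · 0.50909 = 0.13576, 4/15 · 0.46667 = 0.12444, 4/15 · 0 = 0, 1/5 · 0.27778 = 0.055556; these sum to 0.31576.
Therefore the posterior P(urn D | data) = (0.055556) / (0.31576) = 0.17594.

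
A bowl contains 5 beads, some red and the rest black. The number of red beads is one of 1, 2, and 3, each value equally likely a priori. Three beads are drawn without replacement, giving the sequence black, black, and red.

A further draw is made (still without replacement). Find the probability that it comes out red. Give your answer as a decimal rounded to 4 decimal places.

For each hypothesis, P(data | H) works out to: P(data | r = 1) = (4/5)(3/4)(1/3) = 1/5; P(data | r = 2) = (3/5)(2/4)(2/3) = 1/5; P(data | r = 3) = (2/5)(1/4)(3/3) = 1/10.
The prior-weighted likelihoods are 1/3 · 1/5 = 1/15, 1/3 · 1/5 = 1/15, 1/3 · 1/10 = 1/30; summing to 1/6.
Normalising, the posterior is P(r = 1 | data) = 2/5, P(r = 2 | data) = 2/5, P(r = 3 | data) = 1/5.
The predictive probability is P(red next | data) = (0)(2/5) + (1/2)(2/5) + (1)(1/5) = 2/5.

0.4000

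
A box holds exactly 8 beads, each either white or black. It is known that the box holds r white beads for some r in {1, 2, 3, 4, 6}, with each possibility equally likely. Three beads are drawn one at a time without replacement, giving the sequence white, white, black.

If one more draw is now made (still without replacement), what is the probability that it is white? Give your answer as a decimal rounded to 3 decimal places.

Under each hypothesis, the probability of the observed sequence is: P(data | r = 1) = (1/8)(0/7) = 0; P(data | r = 2) = (2/8)(1/7)(6/6) = 1/28; P(data | r = 3) = (3/8)(2/7)(5/6) = 5/56; P(data | r = 4) = (4/8)(3/7)(4/6) = 1/7; P(data | r = 6) = (6/8)(5/7)(2/6) = 5/28.
The prior-weighted likelihoods are 1/5 · 0 = 0, 1/5 · 1/28 = 1/140, 1/5 · 5/56 = 1/56, 1/5 · 1/7 = 1/35, 1/5 · 5/28 = 1/28; these sum to 5/56.
The posterior is then P(r = 1 | data) = 0, P(r = 2 | data) = 2/25, P(r = 3 | data) = 1/5, P(r = 4 | data) = 8/25, P(r = 6 | data) = 2/5.
The predictive probability is P(white next | data) = (0)(2/25) + (1/5)(1/5) + (2/5)(8/25) + (4/5)(2/5) = 61/125.

0.488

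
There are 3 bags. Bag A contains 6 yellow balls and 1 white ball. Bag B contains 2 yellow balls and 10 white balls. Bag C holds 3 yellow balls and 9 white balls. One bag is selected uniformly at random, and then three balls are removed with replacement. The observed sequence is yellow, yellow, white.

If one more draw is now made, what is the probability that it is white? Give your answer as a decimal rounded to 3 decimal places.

0.397

Under each hypothesis, the probability of the observed sequence is: P(data | bag A) = (6/7)(6/7)(1/7) = 0.10496; P(data | bag B) = (2/12)(2/12)(10/12) = 0.023148; P(data | bag C) = (3/12)(3/12)(9/12) = 0.046875.
The prior-weighted likelihoods are 1/3 · 0.10496 = 0.034985, 1/3 · 0.023148 = 0.007716, 1/3 · 0.046875 = 0.015625; summing to 0.058326.
Dividing through by the total gives posterior P(bag A | data) = 0.59982, P(bag B | data) = 0.13229, P(bag C | data) = 0.26789.
Averaging over the posterior, P(white next | data) = (1/7)(0.59982) + (5/6)(0.13229) + (3/4)(0.26789) = 0.39685.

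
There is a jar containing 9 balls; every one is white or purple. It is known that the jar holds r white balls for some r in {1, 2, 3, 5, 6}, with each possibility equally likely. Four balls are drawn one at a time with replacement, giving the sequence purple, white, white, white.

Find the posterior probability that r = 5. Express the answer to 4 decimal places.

0.3639

Under each hypothesis, the probability of the observed sequence is: P(data | r = 1) = (8/9)(1/9)(1/9)(1/9) = 0.0012193; P(data | r = 2) = (7/9)(2/9)(2/9)(2/9) = 0.0085353; P(data | r = 3) = (6/9)(3/9)(3/9)(3/9) = 0.024691; P(data | r = 5) = (4/9)(5/9)(5/9)(5/9) = 0.076208; P(data | r = 6) = (3/9)(6/9)(6/9)(6/9) = 0.098765.
Multiplying each by its prior: 1/5 · 0.0012193 = 0.00024387, 1/5 · 0.0085353 = 0.0017071, 1/5 · 0.024691 = 0.0049383, 1/5 · 0.076208 = 0.015242, 1/5 · 0.098765 = 0.019753; with total 0.041884.
By Bayes' rule, P(r = 5 | data) = (0.015242) / (0.041884) = 0.3639.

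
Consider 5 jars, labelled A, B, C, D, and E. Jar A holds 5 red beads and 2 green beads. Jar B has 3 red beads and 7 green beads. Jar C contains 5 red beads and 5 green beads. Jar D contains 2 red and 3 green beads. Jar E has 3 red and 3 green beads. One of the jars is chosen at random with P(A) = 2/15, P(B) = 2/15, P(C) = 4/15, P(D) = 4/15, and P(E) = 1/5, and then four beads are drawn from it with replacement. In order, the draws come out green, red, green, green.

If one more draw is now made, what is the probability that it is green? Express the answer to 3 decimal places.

0.567

For each hypothesis, P(data | H) works out to: P(data | jar A) = (2/7)(5/7)(2/7)(2/7) = 0.01666; P(data | jar B) = (7/10)(3/10)(7/10)(7/10) = 0.1029; P(data | jar C) = (5/10)(5/10)(5/10)(5/10) = 0.0625; P(data | jar D) = (3/5)(2/5)(3/5)(3/5) = 0.0864; P(data | jar E) = (3/6)(3/6)(3/6)(3/6) = 0.0625.
Multiplying each by its prior: 2/15 · 0.01666 = 0.0022213, 2/15 · 0.1029 = 0.01372, 4/15 · 0.0625 = 0.016667, 4/15 · 0.0864 = 0.02304, 1/5 · 0.0625 = 0.0125; with total 0.068148.
The posterior is then P(jar A | data) = 0.032595, P(jar B | data) = 0.20133, P(jar C | data) = 0.24457, P(jar D | data) = 0.33809, P(jar E | data) = 0.18342.
Averaging over the posterior, P(green next | data) = (2/7)(0.032595) + (7/10)(0.20133) + (1/2)(0.24457) + (3/5)(0.33809) + (1/2)(0.18342) = 0.56709.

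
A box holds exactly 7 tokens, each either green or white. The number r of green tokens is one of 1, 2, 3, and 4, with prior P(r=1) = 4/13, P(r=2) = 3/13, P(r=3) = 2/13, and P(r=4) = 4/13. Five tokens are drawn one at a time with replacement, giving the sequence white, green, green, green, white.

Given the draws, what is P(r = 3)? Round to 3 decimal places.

0.221

The likelihood of the observed sequence under each hypothesis: P(data | r = 1) = (6/7)(1/7)(1/7)(1/7)(6/7) = 0.002142; P(data | r = 2) = (5/7)(2/7)(2/7)(2/7)(5/7) = 0.0119; P(data | r = 3) = (4/7)(3/7)(3/7)(3/7)(4/7) = 0.025704; P(data | r = 4) = (3/7)(4/7)(4/7)(4/7)(3/7) = 0.034271.
Weighting by the prior gives 4/13 · 0.002142 = 0.00065907, 3/13 · 0.0119 = 0.0027461, 2/13 · 0.025704 = 0.0039544, 4/13 · 0.034271 = 0.010545; with total 0.017905.
By Bayes' rule, P(r = 3 | data) = (0.0039544) / (0.017905) = 0.22086.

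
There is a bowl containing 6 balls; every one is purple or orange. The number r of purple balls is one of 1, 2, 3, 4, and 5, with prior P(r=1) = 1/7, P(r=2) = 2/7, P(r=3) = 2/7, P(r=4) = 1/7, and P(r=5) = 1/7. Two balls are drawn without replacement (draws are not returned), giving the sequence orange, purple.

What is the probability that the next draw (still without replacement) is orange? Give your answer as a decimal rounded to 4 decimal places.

Compute the likelihood of the observed sequence for each case: P(data | r = 1) = (5/6)(1/5) = 1/6; P(data | r = 2) = (4/6)(2/5) = 4/15; P(data | r = 3) = (3/6)(3/5) = 3/10; P(data | r = 4) = (2/6)(4/5) = 4/15; P(data | r = 5) = (1/6)(5/5) = 1/6.
Weighting by the prior gives 1/7 · 1/6 = 1/42, 2/7 · 4/15 = 8/105, 2/7 · 3/10 = 3/35, 1/7 · 4/15 = 4/105, 1/7 · 1/6 = 1/42; with total 26/105.
Normalising, the posterior is P(r = 1 | data) = 5/52, P(r = 2 | data) = 4/13, P(r = 3 | data) = 9/26, P(r = 4 | data) = 2/13, P(r = 5 | data) = 5/52.
Averaging over the posterior, P(orange next | data) = (1)(5/52) + (3/4)(4/13) + (1/2)(9/26) + (1/4)(2/13) + (0)(5/52) = 7/13.

0.5385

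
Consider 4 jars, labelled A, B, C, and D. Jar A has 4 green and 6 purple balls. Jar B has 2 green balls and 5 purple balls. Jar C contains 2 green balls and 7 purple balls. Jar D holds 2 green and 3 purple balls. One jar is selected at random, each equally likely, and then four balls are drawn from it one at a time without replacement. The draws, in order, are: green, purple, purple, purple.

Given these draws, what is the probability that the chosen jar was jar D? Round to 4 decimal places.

0.2097

The likelihood of the observed sequence under each hypothesis: P(data | jar A) = (4/10)(6/9)(5/8)(4/7) = 0.095238; P(data | jar B) = (2/7)(5/6)(4/5)(3/4) = 0.14286; P(data | jar C) = (2/9)(7/8)(6/7)(5/6) = 0.13889; P(data | jar D) = (2/5)(3/4)(2/3)(1/2) = 0.1.
The prior-weighted likelihoods are 1/4 · 0.095238 = 0.02381, 1/4 · 0.14286 = 0.035714, 1/4 · 0.13889 = 0.034722, 1/4 · 0.1 = 0.025; with total 0.11925.
By Bayes' rule, P(jar D | data) = (0.025) / (0.11925) = 0.20965.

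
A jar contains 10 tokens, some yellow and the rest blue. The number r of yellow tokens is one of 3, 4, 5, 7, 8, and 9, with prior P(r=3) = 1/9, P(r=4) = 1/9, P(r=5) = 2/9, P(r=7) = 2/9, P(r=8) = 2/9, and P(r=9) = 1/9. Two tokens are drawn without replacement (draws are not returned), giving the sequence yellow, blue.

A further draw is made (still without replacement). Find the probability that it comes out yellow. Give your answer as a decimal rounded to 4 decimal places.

For each hypothesis, P(data | H) works out to: P(data | r = 3) = (3/10)(7/9) = 7/30; P(data | r = 4) = (4/10)(6/9) = 4/15; P(data | r = 5) = (5/10)(5/9) = 5/18; P(data | r = 7) = (7/10)(3/9) = 7/30; P(data | r = 8) = (8/10)(2/9) = 8/45; P(data | r = 9) = (9/10)(1/9) = 1/10.
The prior-weighted likelihoods are 1/9 · 7/30 = 7/270, 1/9 · 4/15 = 4/135, 2/9 · 5/18 = 5/81, 2/9 · 7/30 = 7/135, 2/9 · 8/45 = 16/405, 1/9 · 1/10 = 1/90; summing to 89/405.
The posterior is then P(r = 3 | data) = 21/178, P(r = 4 | data) = 12/89, P(r = 5 | data) = 25/89, P(r = 7 | data) = 21/89, P(r = 8 | data) = 16/89, P(r = 9 | data) = 9/178.
Averaging over the posterior, P(yellow next | data) = (1/4)(21/178) + (3/8)(12/89) + (1/2)(25/89) + (3/4)(21/89) + (7/8)(16/89) + (1)(9/178) = 431/712.

0.6053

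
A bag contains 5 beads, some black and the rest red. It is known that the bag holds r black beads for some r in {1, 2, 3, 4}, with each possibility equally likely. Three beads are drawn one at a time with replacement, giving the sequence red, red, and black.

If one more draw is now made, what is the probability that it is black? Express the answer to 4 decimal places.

0.4160

Under each hypothesis, the probability of the observed sequence is: P(data | r = 1) = (4/5)(4/5)(1/5) = 16/125; P(data | r = 2) = (3/5)(3/5)(2/5) = 18/125; P(data | r = 3) = (2/5)(2/5)(3/5) = 12/125; P(data | r = 4) = (1/5)(1/5)(4/5) = 4/125.
Weighting by the prior gives 1/4 · 16/125 = 4/125, 1/4 · 18/125 = 9/250, 1/4 · 12/125 = 3/125, 1/4 · 4/125 = 1/125; with total 1/10.
Dividing through by the total gives posterior P(r = 1 | data) = 8/25, P(r = 2 | data) = 9/25, P(r = 3 | data) = 6/25, P(r = 4 | data) = 2/25.
So P(black next | data) = Σ P(black next | H) P(H | data) = (1/5)(8/25) + (2/5)(9/25) + (3/5)(6/25) + (4/5)(2/25) = 52/125.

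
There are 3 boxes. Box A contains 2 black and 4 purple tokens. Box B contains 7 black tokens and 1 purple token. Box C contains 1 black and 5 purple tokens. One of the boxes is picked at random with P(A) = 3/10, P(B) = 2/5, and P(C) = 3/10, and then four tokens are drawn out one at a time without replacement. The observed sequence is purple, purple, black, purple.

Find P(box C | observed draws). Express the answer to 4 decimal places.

0.5556

Under each hypothesis, the probability of the observed sequence is: P(data | box A) = (4/6)(3/5)(2/4)(2/3) = 2/15; P(data | box B) = (1/8)(0/7) = 0; P(data | box C) = (5/6)(4/5)(1/4)(3/3) = 1/6.
Multiplying each by its prior: 3/10 · 2/15 = 1/25, 2/5 · 0 = 0, 3/10 · 1/6 = 1/20; summing to 9/100.
By Bayes' rule, P(box C | data) = (1/20) / (9/100) = 5/9.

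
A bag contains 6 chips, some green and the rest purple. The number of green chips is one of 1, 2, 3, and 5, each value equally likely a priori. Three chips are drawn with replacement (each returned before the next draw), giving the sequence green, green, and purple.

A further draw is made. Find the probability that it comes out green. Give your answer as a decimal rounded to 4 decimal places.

Under each hypothesis, the probability of the observed sequence is: P(data | r = 1) = (1/6)(1/6)(5/6) = 5/216; P(data | r = 2) = (2/6)(2/6)(4/6) = 2/27; P(data | r = 3) = (3/6)(3/6)(3/6) = 1/8; P(data | r = 5) = (5/6)(5/6)(1/6) = 25/216.
Weighting by the prior gives 1/4 · 5/216 = 5/864, 1/4 · 2/27 = 1/54, 1/4 · 1/8 = 1/32, 1/4 · 25/216 = 25/864; summing to 73/864.
Dividing through by the total gives posterior P(r = 1 | data) = 5/73, P(r = 2 | data) = 16/73, P(r = 3 | data) = 27/73, P(r = 5 | data) = 25/73.
Averaging over the posterior, P(green next | data) = (1/6)(5/73) + (1/3)(16/73) + (1/2)(27/73) + (5/6)(25/73) = 81/146.

0.5548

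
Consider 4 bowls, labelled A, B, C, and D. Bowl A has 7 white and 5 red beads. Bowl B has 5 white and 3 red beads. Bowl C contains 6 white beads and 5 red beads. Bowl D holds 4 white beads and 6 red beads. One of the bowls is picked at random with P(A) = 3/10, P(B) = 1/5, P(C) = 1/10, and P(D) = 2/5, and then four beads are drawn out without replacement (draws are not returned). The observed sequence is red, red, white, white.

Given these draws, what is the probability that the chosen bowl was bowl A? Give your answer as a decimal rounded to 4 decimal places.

Under each hypothesis, the probability of the observed sequence is: P(data | bowl A) = (5/12)(4/11)(7/10)(6/9) = 0.070707; P(data | bowl B) = (3/8)(2/7)(5/6)(4/5) = 0.071429; P(data | bowl C) = (5/11)(4/10)(6/9)(5/8) = 0.075758; P(data | bowl D) = (6/10)(5/9)(4/8)(3/7) = 0.071429.
The prior-weighted likelihoods are 3/10 · 0.070707 = 0.021212, 1/5 · 0.071429 = 0.014286, 1/10 · 0.075758 = 0.0075758, 2/5 · 0.071429 = 0.028571; with total 0.071645.
Hence P(bowl A | data) = (0.021212) / (0.071645) = 0.29607.

0.2961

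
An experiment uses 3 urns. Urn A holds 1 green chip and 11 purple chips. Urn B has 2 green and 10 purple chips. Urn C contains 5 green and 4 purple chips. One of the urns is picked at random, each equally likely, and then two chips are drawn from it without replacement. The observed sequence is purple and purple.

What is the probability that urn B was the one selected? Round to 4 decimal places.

0.4054

Under each hypothesis, the probability of the observed sequence is: P(data | urn A) = (11/12)(10/11) = 5/6; P(data | urn B) = (10/12)(9/11) = 15/22; P(data | urn C) = (4/9)(3/8) = 1/6.
Multiplying each by its prior: 1/3 · 5/6 = 5/18, 1/3 · 15/22 = 5/22, 1/3 · 1/6 = 1/18; summing to 37/66.
Therefore the posterior P(urn B | data) = (5/22) / (37/66) = 15/37.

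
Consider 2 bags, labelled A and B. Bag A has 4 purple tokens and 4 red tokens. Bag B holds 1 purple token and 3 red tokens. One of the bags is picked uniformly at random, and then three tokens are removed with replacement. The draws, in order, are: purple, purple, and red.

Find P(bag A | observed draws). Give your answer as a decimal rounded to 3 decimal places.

0.727

For each hypothesis, P(data | H) works out to: P(data | bag A) = (4/8)(4/8)(4/8) = 1/8; P(data | bag B) = (1/4)(1/4)(3/4) = 3/64.
The prior-weighted likelihoods are 1/2 · 1/8 = 1/16, 1/2 · 3/64 = 3/128; with total 11/128.
Hence P(bag A | data) = (1/16) / (11/128) = 8/11.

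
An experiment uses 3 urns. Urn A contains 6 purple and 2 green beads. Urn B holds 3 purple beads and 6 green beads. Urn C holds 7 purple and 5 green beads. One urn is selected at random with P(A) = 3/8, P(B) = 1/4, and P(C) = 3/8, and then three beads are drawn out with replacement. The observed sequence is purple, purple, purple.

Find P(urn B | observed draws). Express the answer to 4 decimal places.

0.0383

Compute the likelihood of the observed sequence for each case: P(data | urn A) = (6/8)(6/8)(6/8) = 0.42188; P(data | urn B) = (3/9)(3/9)(3/9) = 0.037037; P(data | urn C) = (7/12)(7/12)(7/12) = 0.1985.
Multiplying each by its prior: 3/8 · 0.42188 = 0.1582, 1/4 · 0.037037 = 0.0092593, 3/8 · 0.1985 = 0.074436; with total 0.2419.
So P(urn B | data) = (0.0092593) / (0.2419) = 0.038278.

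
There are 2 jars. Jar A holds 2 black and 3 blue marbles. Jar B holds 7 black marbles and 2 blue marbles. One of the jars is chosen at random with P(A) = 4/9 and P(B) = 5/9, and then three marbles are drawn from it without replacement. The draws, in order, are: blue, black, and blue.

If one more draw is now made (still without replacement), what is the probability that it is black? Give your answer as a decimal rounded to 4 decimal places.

For each hypothesis, P(data | H) works out to: P(data | jar A) = (3/5)(2/4)(2/3) = 0.2; P(data | jar B) = (2/9)(7/8)(1/7) = 0.027778.
Weighting by the prior gives 4/9 · 0.2 = 0.088889, 5/9 · 0.027778 = 0.015432; with total 0.10432.
Normalising, the posterior is P(jar A | data) = 0.85207, P(jar B | data) = 0.14793.
The predictive probability is P(black next | data) = (1/2)(0.85207) + (1)(0.14793) = 0.57396.

0.5740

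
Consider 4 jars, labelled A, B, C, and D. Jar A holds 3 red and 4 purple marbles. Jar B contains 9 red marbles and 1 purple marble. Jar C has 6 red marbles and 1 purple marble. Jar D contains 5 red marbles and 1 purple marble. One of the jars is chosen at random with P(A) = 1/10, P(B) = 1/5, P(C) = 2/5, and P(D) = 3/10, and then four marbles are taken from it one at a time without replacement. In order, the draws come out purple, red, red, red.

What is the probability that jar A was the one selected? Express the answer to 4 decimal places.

For each hypothesis, P(data | H) works out to: P(data | jar A) = (4/7)(3/6)(2/5)(1/4) = 1/35; P(data | jar B) = (1/10)(9/9)(8/8)(7/7) = 1/10; P(data | jar C) = (1/7)(6/6)(5/5)(4/4) = 1/7; P(data | jar D) = (1/6)(5/5)(4/4)(3/3) = 1/6.
The prior-weighted likelihoods are 1/10 · 1/35 = 1/350, 1/5 · 1/10 = 1/50, 2/5 · 1/7 = 2/35, 3/10 · 1/6 = 1/20; summing to 13/100.
So P(jar A | data) = (1/350) / (13/100) = 2/91.

0.0220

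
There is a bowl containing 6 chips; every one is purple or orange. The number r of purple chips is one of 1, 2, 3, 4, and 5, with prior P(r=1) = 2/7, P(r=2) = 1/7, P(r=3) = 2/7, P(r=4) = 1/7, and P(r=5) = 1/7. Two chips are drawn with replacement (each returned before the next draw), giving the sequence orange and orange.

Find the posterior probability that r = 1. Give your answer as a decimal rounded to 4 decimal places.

Compute the likelihood of the observed sequence for each case: P(data | r = 1) = (5/6)(5/6) = 25/36; P(data | r = 2) = (4/6)(4/6) = 4/9; P(data | r = 3) = (3/6)(3/6) = 1/4; P(data | r = 4) = (2/6)(2/6) = 1/9; P(data | r = 5) = (1/6)(1/6) = 1/36.
Multiplying each by its prior: 2/7 · 25/36 = 25/126, 1/7 · 4/9 = 4/63, 2/7 · 1/4 = 1/14, 1/7 · 1/9 = 1/63, 1/7 · 1/36 = 1/252; summing to 89/252.
Hence P(r = 1 | data) = (25/126) / (89/252) = 50/89.

0.5618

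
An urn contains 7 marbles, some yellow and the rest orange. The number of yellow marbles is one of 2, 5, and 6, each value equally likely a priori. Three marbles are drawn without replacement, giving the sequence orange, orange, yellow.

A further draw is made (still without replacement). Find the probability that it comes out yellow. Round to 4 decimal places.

Under each hypothesis, the probability of the observed sequence is: P(data | r = 2) = (5/7)(4/6)(2/5) = 4/21; P(data | r = 5) = (2/7)(1/6)(5/5) = 1/21; P(data | r = 6) = (1/7)(0/6) = 0.
Multiplying each by its prior: 1/3 · 4/21 = 4/63, 1/3 · 1/21 = 1/63, 1/3 · 0 = 0; these sum to 5/63.
Normalising, the posterior is P(r = 2 | data) = 4/5, P(r = 5 | data) = 1/5, P(r = 6 | data) = 0.
The predictive probability is P(yellow next | data) = (1/4)(4/5) + (1)(1/5) = 2/5.

0.4000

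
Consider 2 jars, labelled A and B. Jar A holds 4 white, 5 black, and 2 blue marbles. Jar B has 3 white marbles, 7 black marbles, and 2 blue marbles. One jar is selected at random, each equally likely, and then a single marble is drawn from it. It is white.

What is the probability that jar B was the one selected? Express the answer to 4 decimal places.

The likelihood of this draw under each hypothesis: P(data | jar A) = (4/11) = 4/11; P(data | jar B) = (3/12) = 1/4.
Weighting by the prior gives 1/2 · 4/11 = 2/11, 1/2 · 1/4 = 1/8; these sum to 27/88.
By Bayes' rule, P(jar B | data) = (1/8) / (27/88) = 11/27.

0.4074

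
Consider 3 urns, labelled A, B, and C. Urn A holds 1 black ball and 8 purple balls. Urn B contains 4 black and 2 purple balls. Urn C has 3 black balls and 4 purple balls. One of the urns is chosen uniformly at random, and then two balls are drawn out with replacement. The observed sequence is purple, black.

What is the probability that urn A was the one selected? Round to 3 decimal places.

The likelihood of the observed sequence under each hypothesis: P(data | urn A) = (8/9)(1/9) = 0.098765; P(data | urn B) = (2/6)(4/6) = 0.22222; P(data | urn C) = (4/7)(3/7) = 0.2449.
Multiplying each by its prior: 1/3 · 0.098765 = 0.032922, 1/3 · 0.22222 = 0.074074, 1/3 · 0.2449 = 0.081633; these sum to 0.18863.
Therefore the posterior P(urn A | data) = (0.032922) / (0.18863) = 0.17453.

0.175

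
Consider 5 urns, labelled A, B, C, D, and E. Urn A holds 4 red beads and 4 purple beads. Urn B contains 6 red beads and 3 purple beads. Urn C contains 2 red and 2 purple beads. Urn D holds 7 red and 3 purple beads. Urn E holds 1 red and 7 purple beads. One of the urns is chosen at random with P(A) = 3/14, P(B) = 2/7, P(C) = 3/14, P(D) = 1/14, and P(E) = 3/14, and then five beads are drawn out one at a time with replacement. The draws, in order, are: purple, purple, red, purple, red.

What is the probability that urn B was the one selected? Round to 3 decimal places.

The likelihood of the observed sequence under each hypothesis: P(data | urn A) = (4/8)(4/8)(4/8)(4/8)(4/8) = 0.03125; P(data | urn B) = (3/9)(3/9)(6/9)(3/9)(6/9) = 0.016461; P(data | urn C) = (2/4)(2/4)(2/4)(2/4)(2/4) = 0.03125; P(data | urn D) = (3/10)(3/10)(7/10)(3/10)(7/10) = 0.01323; P(data | urn E) = (7/8)(7/8)(1/8)(7/8)(1/8) = 0.010468.
The prior-weighted likelihoods are 3/14 · 0.03125 = 0.0066964, 2/7 · 0.016461 = 0.0047031, 3/14 · 0.03125 = 0.0066964, 1/14 · 0.01323 = 0.000945, 3/14 · 0.010468 = 0.002243; with total 0.021284.
So P(urn B | data) = (0.0047031) / (0.021284) = 0.22097.

0.221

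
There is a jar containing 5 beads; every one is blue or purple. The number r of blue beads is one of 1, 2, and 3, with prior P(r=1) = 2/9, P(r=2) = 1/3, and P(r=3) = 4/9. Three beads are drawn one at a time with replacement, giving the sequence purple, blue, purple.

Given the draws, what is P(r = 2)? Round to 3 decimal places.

For each hypothesis, P(data | H) works out to: P(data | r = 1) = (4/5)(1/5)(4/5) = 0.128; P(data | r = 2) = (3/5)(2/5)(3/5) = 0.144; P(data | r = 3) = (2/5)(3/5)(2/5) = 0.096.
Weighting by the prior gives 2/9 · 0.128 = 0.028444, 1/3 · 0.144 = 0.048, 4/9 · 0.096 = 0.042667; with total 0.11911.
Hence P(r = 2 | data) = (0.048) / (0.11911) = 0.40299.

0.403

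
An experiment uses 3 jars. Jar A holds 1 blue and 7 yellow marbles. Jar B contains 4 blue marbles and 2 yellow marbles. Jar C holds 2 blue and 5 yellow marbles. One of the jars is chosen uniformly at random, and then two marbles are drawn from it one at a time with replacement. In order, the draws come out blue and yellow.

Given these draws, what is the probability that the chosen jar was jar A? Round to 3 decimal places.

0.204

The likelihood of the observed sequence under each hypothesis: P(data | jar A) = (1/8)(7/8) = 0.10938; P(data | jar B) = (4/6)(2/6) = 0.22222; P(data | jar C) = (2/7)(5/7) = 0.20408.
Multiplying each by its prior: 1/3 · 0.10938 = 0.036458, 1/3 · 0.22222 = 0.074074, 1/3 · 0.20408 = 0.068027; summing to 0.17856.
Therefore the posterior P(jar A | data) = (0.036458) / (0.17856) = 0.20418.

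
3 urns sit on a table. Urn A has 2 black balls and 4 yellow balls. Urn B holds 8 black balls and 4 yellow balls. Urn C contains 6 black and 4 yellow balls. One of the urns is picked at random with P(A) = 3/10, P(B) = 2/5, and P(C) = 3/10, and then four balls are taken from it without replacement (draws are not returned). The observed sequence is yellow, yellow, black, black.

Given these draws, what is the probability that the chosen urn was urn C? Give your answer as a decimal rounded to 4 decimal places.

0.3345

For each hypothesis, P(data | H) works out to: P(data | urn A) = (4/6)(3/5)(2/4)(1/3) = 0.066667; P(data | urn B) = (4/12)(3/11)(8/10)(7/9) = 0.056566; P(data | urn C) = (4/10)(3/9)(6/8)(5/7) = 0.071429.
Multiplying each by its prior: 3/10 · 0.066667 = 0.02, 2/5 · 0.056566 = 0.022626, 3/10 · 0.071429 = 0.021429; with total 0.064055.
Therefore the posterior P(urn C | data) = (0.021429) / (0.064055) = 0.33453.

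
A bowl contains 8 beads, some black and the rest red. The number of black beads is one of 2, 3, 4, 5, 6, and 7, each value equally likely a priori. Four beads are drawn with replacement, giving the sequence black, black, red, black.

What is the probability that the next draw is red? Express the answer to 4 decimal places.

For each hypothesis, P(data | H) works out to: P(data | r = 2) = (2/8)(2/8)(6/8)(2/8) = 0.011719; P(data | r = 3) = (3/8)(3/8)(5/8)(3/8) = 0.032959; P(data | r = 4) = (4/8)(4/8)(4/8)(4/8) = 0.0625; P(data | r = 5) = (5/8)(5/8)(3/8)(5/8) = 0.091553; P(data | r = 6) = (6/8)(6/8)(2/8)(6/8) = 0.10547; P(data | r = 7) = (7/8)(7/8)(1/8)(7/8) = 0.08374.
The prior-weighted likelihoods are 1/6 · 0.011719 = 0.0019531, 1/6 · 0.032959 = 0.0054932, 1/6 · 0.0625 = 0.010417, 1/6 · 0.091553 = 0.015259, 1/6 · 0.10547 = 0.017578, 1/6 · 0.08374 = 0.013957; with total 0.064657.
The posterior is then P(r = 2 | data) = 0.030208, P(r = 3 | data) = 0.084959, P(r = 4 | data) = 0.16111, P(r = 5 | data) = 0.236, P(r = 6 | data) = 0.27187, P(r = 7 | data) = 0.21586.
So P(red next | data) = Σ P(red next | H) P(H | data) = (3/4)(0.030208) + (5/8)(0.084959) + (1/2)(0.16111) + (3/8)(0.236) + (1/4)(0.27187) + (1/8)(0.21586) = 0.33976.

0.3398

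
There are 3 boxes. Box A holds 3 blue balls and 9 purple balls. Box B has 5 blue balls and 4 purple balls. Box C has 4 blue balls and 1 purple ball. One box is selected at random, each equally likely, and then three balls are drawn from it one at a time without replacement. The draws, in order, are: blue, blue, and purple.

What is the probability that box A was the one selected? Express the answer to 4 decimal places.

0.1024

Under each hypothesis, the probability of the observed sequence is: P(data | box A) = (3/12)(2/11)(9/10) = 0.040909; P(data | box B) = (5/9)(4/8)(4/7) = 0.15873; P(data | box C) = (4/5)(3/4)(1/3) = 0.2.
Weighting by the prior gives 1/3 · 0.040909 = 0.013636, 1/3 · 0.15873 = 0.05291, 1/3 · 0.2 = 0.066667; with total 0.13321.
By Bayes' rule, P(box A | data) = (0.013636) / (0.13321) = 0.10237.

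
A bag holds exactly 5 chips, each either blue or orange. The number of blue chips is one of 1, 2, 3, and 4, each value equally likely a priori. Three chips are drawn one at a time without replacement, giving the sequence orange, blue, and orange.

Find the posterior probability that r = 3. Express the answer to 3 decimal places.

For each hypothesis, P(data | H) works out to: P(data | r = 1) = (4/5)(1/4)(3/3) = 1/5; P(data | r = 2) = (3/5)(2/4)(2/3) = 1/5; P(data | r = 3) = (2/5)(3/4)(1/3) = 1/10; P(data | r = 4) = (1/5)(4/4)(0/3) = 0.
The prior-weighted likelihoods are 1/4 · 1/5 = 1/20, 1/4 · 1/5 = 1/20, 1/4 · 1/10 = 1/40, 1/4 · 0 = 0; summing to 1/8.
Hence P(r = 3 | data) = (1/40) / (1/8) = 1/5.

0.200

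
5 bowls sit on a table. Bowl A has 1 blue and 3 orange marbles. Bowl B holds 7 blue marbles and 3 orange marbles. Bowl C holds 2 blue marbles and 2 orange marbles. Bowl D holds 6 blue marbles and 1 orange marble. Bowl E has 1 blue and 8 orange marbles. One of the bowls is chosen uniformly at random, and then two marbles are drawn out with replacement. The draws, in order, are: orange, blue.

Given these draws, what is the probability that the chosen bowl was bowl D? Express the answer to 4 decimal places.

0.1410

For each hypothesis, P(data | H) works out to: P(data | bowl A) = (3/4)(1/4) = 0.1875; P(data | bowl B) = (3/10)(7/10) = 0.21; P(data | bowl C) = (2/4)(2/4) = 0.25; P(data | bowl D) = (1/7)(6/7) = 0.12245; P(data | bowl E) = (8/9)(1/9) = 0.098765.
The prior-weighted likelihoods are 1/5 · 0.1875 = 0.0375, 1/5 · 0.21 = 0.042, 1/5 · 0.25 = 0.05, 1/5 · 0.12245 = 0.02449, 1/5 · 0.098765 = 0.019753; with total 0.17374.
Hence P(bowl D | data) = (0.02449) / (0.17374) = 0.14095.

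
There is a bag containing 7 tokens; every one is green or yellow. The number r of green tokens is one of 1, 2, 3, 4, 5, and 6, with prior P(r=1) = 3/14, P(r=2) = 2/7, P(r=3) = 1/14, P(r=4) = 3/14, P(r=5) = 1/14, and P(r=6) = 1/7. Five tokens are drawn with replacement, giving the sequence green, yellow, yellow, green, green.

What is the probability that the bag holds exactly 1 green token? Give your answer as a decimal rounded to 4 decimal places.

The likelihood of the observed sequence under each hypothesis: P(data | r = 1) = (1/7)(6/7)(6/7)(1/7)(1/7) = 0.002142; P(data | r = 2) = (2/7)(5/7)(5/7)(2/7)(2/7) = 0.0119; P(data | r = 3) = (3/7)(4/7)(4/7)(3/7)(3/7) = 0.025704; P(data | r = 4) = (4/7)(3/7)(3/7)(4/7)(4/7) = 0.034271; P(data | r = 5) = (5/7)(2/7)(2/7)(5/7)(5/7) = 0.02975; P(data | r = 6) = (6/7)(1/7)(1/7)(6/7)(6/7) = 0.012852.
The prior-weighted likelihoods are 3/14 · 0.002142 = 0.00045899, 2/7 · 0.0119 = 0.0033999, 1/14 · 0.025704 = 0.001836, 3/14 · 0.034271 = 0.0073439, 1/14 · 0.02975 = 0.002125, 1/7 · 0.012852 = 0.001836; with total 0.017.
So P(r = 1 | data) = (0.00045899) / (0.017) = 0.027.

0.0270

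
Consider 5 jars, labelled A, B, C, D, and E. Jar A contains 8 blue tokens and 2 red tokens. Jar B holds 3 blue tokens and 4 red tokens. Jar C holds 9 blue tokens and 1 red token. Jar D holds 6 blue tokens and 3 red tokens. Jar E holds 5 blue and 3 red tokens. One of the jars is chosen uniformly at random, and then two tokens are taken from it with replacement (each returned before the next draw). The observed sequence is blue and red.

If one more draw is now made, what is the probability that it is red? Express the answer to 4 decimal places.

0.3604

Under each hypothesis, the probability of the observed sequence is: P(data | jar A) = (8/10)(2/10) = 0.16; P(data | jar B) = (3/7)(4/7) = 0.2449; P(data | jar C) = (9/10)(1/10) = 0.09; P(data | jar D) = (6/9)(3/9) = 0.22222; P(data | jar E) = (5/8)(3/8) = 0.23438.
The prior-weighted likelihoods are 1/5 · 0.16 = 0.032, 1/5 · 0.2449 = 0.04898, 1/5 · 0.09 = 0.018, 1/5 · 0.22222 = 0.044444, 1/5 · 0.23438 = 0.046875; summing to 0.1903.
Normalising, the posterior is P(jar A | data) = 0.16816, P(jar B | data) = 0.25738, P(jar C | data) = 0.094588, P(jar D | data) = 0.23355, P(jar E | data) = 0.24632.
The predictive probability is P(red next | data) = (1/5)(0.16816) + (4/7)(0.25738) + (1/10)(0.094588) + (1/3)(0.23355) + (3/8)(0.24632) = 0.36039.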